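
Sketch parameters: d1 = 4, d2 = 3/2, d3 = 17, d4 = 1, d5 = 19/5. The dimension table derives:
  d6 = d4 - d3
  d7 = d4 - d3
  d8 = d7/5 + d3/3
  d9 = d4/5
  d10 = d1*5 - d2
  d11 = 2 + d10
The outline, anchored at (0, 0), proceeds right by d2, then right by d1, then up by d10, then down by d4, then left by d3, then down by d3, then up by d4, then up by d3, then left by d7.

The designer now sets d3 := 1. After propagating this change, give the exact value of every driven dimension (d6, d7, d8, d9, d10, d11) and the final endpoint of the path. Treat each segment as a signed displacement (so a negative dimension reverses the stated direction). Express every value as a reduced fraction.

Apply edit: d3 := 1
  d6 = d4 - d3 = 0
  d7 = d4 - d3 = 0
  d8 = d7/5 + d3/3 = 1/3
  d9 = d4/5 = 1/5
  d10 = d1*5 - d2 = 37/2
  d11 = 2 + d10 = 41/2
Walk from origin (0, 0):
  seg 1: right by d2 = 3/2 → (3/2, 0)
  seg 2: right by d1 = 4 → (11/2, 0)
  seg 3: up by d10 = 37/2 → (11/2, 37/2)
  seg 4: down by d4 = 1 → (11/2, 35/2)
  seg 5: left by d3 = 1 → (9/2, 35/2)
  seg 6: down by d3 = 1 → (9/2, 33/2)
  seg 7: up by d4 = 1 → (9/2, 35/2)
  seg 8: up by d3 = 1 → (9/2, 37/2)
  seg 9: left by d7 = 0 → (9/2, 37/2)

d6 = 0
d7 = 0
d8 = 1/3
d9 = 1/5
d10 = 37/2
d11 = 41/2
endpoint = (9/2, 37/2)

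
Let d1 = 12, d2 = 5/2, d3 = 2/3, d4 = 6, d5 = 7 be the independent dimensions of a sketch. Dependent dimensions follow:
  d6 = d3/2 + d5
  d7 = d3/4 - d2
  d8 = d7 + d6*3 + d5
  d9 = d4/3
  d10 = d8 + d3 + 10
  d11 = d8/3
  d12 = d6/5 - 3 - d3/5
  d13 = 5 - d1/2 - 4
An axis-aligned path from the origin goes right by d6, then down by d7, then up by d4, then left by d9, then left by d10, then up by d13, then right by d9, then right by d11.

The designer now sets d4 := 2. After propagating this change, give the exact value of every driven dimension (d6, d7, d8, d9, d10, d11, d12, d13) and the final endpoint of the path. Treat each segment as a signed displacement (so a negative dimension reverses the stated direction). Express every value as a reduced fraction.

Apply edit: d4 := 2
  d6 = d3/2 + d5 = 22/3
  d7 = d3/4 - d2 = -7/3
  d8 = d7 + d6*3 + d5 = 80/3
  d9 = d4/3 = 2/3
  d10 = d8 + d3 + 10 = 112/3
  d11 = d8/3 = 80/9
  d12 = d6/5 - 3 - d3/5 = -5/3
  d13 = 5 - d1/2 - 4 = -5
Walk from origin (0, 0):
  seg 1: right by d6 = 22/3 → (22/3, 0)
  seg 2: down by d7 = -7/3 → (22/3, 7/3)
  seg 3: up by d4 = 2 → (22/3, 13/3)
  seg 4: left by d9 = 2/3 → (20/3, 13/3)
  seg 5: left by d10 = 112/3 → (-92/3, 13/3)
  seg 6: up by d13 = -5 → (-92/3, -2/3)
  seg 7: right by d9 = 2/3 → (-30, -2/3)
  seg 8: right by d11 = 80/9 → (-190/9, -2/3)

d6 = 22/3
d7 = -7/3
d8 = 80/3
d9 = 2/3
d10 = 112/3
d11 = 80/9
d12 = -5/3
d13 = -5
endpoint = (-190/9, -2/3)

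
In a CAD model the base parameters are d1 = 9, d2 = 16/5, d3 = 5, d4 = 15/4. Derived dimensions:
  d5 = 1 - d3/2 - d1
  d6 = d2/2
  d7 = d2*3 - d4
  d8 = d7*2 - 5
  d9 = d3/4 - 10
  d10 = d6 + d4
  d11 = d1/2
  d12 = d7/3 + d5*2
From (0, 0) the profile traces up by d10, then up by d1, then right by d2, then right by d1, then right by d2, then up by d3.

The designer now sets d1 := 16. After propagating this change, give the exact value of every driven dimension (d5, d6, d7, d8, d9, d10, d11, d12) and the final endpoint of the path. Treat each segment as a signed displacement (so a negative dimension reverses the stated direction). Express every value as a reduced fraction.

d5 = -35/2
d6 = 8/5
d7 = 117/20
d8 = 67/10
d9 = -35/4
d10 = 107/20
d11 = 8
d12 = -661/20
endpoint = (112/5, 527/20)

Apply edit: d1 := 16
  d5 = 1 - d3/2 - d1 = -35/2
  d6 = d2/2 = 8/5
  d7 = d2*3 - d4 = 117/20
  d8 = d7*2 - 5 = 67/10
  d9 = d3/4 - 10 = -35/4
  d10 = d6 + d4 = 107/20
  d11 = d1/2 = 8
  d12 = d7/3 + d5*2 = -661/20
Walk from origin (0, 0):
  seg 1: up by d10 = 107/20 → (0, 107/20)
  seg 2: up by d1 = 16 → (0, 427/20)
  seg 3: right by d2 = 16/5 → (16/5, 427/20)
  seg 4: right by d1 = 16 → (96/5, 427/20)
  seg 5: right by d2 = 16/5 → (112/5, 427/20)
  seg 6: up by d3 = 5 → (112/5, 527/20)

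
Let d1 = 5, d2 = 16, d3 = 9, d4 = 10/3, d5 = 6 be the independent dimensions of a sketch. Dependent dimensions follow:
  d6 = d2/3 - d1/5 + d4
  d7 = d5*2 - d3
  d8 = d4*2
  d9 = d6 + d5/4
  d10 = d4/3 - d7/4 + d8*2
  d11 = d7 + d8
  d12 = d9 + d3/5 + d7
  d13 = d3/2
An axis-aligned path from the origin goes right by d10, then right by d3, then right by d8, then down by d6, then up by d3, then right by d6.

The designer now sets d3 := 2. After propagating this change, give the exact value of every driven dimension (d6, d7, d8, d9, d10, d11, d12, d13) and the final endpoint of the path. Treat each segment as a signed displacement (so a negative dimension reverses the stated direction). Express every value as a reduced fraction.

Apply edit: d3 := 2
  d6 = d2/3 - d1/5 + d4 = 23/3
  d7 = d5*2 - d3 = 10
  d8 = d4*2 = 20/3
  d9 = d6 + d5/4 = 55/6
  d10 = d4/3 - d7/4 + d8*2 = 215/18
  d11 = d7 + d8 = 50/3
  d12 = d9 + d3/5 + d7 = 587/30
  d13 = d3/2 = 1
Walk from origin (0, 0):
  seg 1: right by d10 = 215/18 → (215/18, 0)
  seg 2: right by d3 = 2 → (251/18, 0)
  seg 3: right by d8 = 20/3 → (371/18, 0)
  seg 4: down by d6 = 23/3 → (371/18, -23/3)
  seg 5: up by d3 = 2 → (371/18, -17/3)
  seg 6: right by d6 = 23/3 → (509/18, -17/3)

d6 = 23/3
d7 = 10
d8 = 20/3
d9 = 55/6
d10 = 215/18
d11 = 50/3
d12 = 587/30
d13 = 1
endpoint = (509/18, -17/3)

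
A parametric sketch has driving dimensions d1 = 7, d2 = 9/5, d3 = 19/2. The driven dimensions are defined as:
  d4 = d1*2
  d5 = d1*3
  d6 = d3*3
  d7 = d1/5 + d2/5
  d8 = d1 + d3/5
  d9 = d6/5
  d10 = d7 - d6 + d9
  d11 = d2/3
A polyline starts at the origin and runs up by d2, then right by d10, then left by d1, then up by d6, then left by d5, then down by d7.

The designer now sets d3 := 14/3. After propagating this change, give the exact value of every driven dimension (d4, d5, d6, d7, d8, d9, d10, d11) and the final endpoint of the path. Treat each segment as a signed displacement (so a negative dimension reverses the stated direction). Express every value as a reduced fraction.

Apply edit: d3 := 14/3
  d4 = d1*2 = 14
  d5 = d1*3 = 21
  d6 = d3*3 = 14
  d7 = d1/5 + d2/5 = 44/25
  d8 = d1 + d3/5 = 119/15
  d9 = d6/5 = 14/5
  d10 = d7 - d6 + d9 = -236/25
  d11 = d2/3 = 3/5
Walk from origin (0, 0):
  seg 1: up by d2 = 9/5 → (0, 9/5)
  seg 2: right by d10 = -236/25 → (-236/25, 9/5)
  seg 3: left by d1 = 7 → (-411/25, 9/5)
  seg 4: up by d6 = 14 → (-411/25, 79/5)
  seg 5: left by d5 = 21 → (-936/25, 79/5)
  seg 6: down by d7 = 44/25 → (-936/25, 351/25)

d4 = 14
d5 = 21
d6 = 14
d7 = 44/25
d8 = 119/15
d9 = 14/5
d10 = -236/25
d11 = 3/5
endpoint = (-936/25, 351/25)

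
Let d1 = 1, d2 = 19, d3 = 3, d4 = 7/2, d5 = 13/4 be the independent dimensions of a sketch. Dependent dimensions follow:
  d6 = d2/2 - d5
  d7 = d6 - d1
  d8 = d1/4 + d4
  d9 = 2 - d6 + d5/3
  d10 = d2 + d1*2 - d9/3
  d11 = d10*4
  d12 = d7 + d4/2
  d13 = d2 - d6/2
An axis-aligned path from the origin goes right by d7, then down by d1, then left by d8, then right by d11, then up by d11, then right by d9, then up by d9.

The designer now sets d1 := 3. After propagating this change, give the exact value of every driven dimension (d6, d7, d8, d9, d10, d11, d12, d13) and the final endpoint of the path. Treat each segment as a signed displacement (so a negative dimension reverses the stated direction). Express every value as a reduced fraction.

Apply edit: d1 := 3
  d6 = d2/2 - d5 = 25/4
  d7 = d6 - d1 = 13/4
  d8 = d1/4 + d4 = 17/4
  d9 = 2 - d6 + d5/3 = -19/6
  d10 = d2 + d1*2 - d9/3 = 469/18
  d11 = d10*4 = 938/9
  d12 = d7 + d4/2 = 5
  d13 = d2 - d6/2 = 127/8
Walk from origin (0, 0):
  seg 1: right by d7 = 13/4 → (13/4, 0)
  seg 2: down by d1 = 3 → (13/4, -3)
  seg 3: left by d8 = 17/4 → (-1, -3)
  seg 4: right by d11 = 938/9 → (929/9, -3)
  seg 5: up by d11 = 938/9 → (929/9, 911/9)
  seg 6: right by d9 = -19/6 → (1801/18, 911/9)
  seg 7: up by d9 = -19/6 → (1801/18, 1765/18)

d6 = 25/4
d7 = 13/4
d8 = 17/4
d9 = -19/6
d10 = 469/18
d11 = 938/9
d12 = 5
d13 = 127/8
endpoint = (1801/18, 1765/18)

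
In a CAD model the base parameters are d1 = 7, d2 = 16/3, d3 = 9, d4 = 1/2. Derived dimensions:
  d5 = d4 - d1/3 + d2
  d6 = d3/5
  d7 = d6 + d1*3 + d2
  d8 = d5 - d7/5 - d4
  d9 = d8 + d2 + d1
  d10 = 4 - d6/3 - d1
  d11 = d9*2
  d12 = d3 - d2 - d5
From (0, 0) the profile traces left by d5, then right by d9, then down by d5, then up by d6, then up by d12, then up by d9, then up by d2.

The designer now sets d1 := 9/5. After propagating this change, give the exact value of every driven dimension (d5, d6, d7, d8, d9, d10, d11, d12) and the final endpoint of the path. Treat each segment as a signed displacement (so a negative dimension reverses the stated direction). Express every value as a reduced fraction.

d5 = 157/30
d6 = 9/5
d7 = 188/15
d8 = 167/75
d9 = 234/25
d10 = 8/5
d11 = 468/25
d12 = -47/30
endpoint = (619/150, 727/75)

Apply edit: d1 := 9/5
  d5 = d4 - d1/3 + d2 = 157/30
  d6 = d3/5 = 9/5
  d7 = d6 + d1*3 + d2 = 188/15
  d8 = d5 - d7/5 - d4 = 167/75
  d9 = d8 + d2 + d1 = 234/25
  d10 = 4 - d6/3 - d1 = 8/5
  d11 = d9*2 = 468/25
  d12 = d3 - d2 - d5 = -47/30
Walk from origin (0, 0):
  seg 1: left by d5 = 157/30 → (-157/30, 0)
  seg 2: right by d9 = 234/25 → (619/150, 0)
  seg 3: down by d5 = 157/30 → (619/150, -157/30)
  seg 4: up by d6 = 9/5 → (619/150, -103/30)
  seg 5: up by d12 = -47/30 → (619/150, -5)
  seg 6: up by d9 = 234/25 → (619/150, 109/25)
  seg 7: up by d2 = 16/3 → (619/150, 727/75)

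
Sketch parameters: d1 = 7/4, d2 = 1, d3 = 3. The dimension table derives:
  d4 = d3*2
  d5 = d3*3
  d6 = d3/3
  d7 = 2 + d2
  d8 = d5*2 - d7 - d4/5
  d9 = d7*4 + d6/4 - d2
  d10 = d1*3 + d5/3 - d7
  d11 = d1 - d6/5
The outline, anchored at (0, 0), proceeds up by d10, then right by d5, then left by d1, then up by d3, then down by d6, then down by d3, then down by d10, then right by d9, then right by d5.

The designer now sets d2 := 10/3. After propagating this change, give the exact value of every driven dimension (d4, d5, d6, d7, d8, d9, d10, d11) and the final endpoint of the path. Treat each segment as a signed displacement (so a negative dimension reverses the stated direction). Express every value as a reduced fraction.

Apply edit: d2 := 10/3
  d4 = d3*2 = 6
  d5 = d3*3 = 9
  d6 = d3/3 = 1
  d7 = 2 + d2 = 16/3
  d8 = d5*2 - d7 - d4/5 = 172/15
  d9 = d7*4 + d6/4 - d2 = 73/4
  d10 = d1*3 + d5/3 - d7 = 35/12
  d11 = d1 - d6/5 = 31/20
Walk from origin (0, 0):
  seg 1: up by d10 = 35/12 → (0, 35/12)
  seg 2: right by d5 = 9 → (9, 35/12)
  seg 3: left by d1 = 7/4 → (29/4, 35/12)
  seg 4: up by d3 = 3 → (29/4, 71/12)
  seg 5: down by d6 = 1 → (29/4, 59/12)
  seg 6: down by d3 = 3 → (29/4, 23/12)
  seg 7: down by d10 = 35/12 → (29/4, -1)
  seg 8: right by d9 = 73/4 → (51/2, -1)
  seg 9: right by d5 = 9 → (69/2, -1)

d4 = 6
d5 = 9
d6 = 1
d7 = 16/3
d8 = 172/15
d9 = 73/4
d10 = 35/12
d11 = 31/20
endpoint = (69/2, -1)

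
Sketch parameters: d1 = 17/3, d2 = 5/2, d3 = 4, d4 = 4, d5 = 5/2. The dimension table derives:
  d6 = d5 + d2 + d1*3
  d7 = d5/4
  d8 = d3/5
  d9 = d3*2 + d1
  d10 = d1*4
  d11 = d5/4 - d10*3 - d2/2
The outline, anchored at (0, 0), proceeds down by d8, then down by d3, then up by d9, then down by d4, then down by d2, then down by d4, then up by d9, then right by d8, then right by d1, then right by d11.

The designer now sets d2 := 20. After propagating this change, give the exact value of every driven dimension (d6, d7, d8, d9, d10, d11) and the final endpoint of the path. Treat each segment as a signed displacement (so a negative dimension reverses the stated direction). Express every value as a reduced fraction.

Apply edit: d2 := 20
  d6 = d5 + d2 + d1*3 = 79/2
  d7 = d5/4 = 5/8
  d8 = d3/5 = 4/5
  d9 = d3*2 + d1 = 41/3
  d10 = d1*4 = 68/3
  d11 = d5/4 - d10*3 - d2/2 = -619/8
Walk from origin (0, 0):
  seg 1: down by d8 = 4/5 → (0, -4/5)
  seg 2: down by d3 = 4 → (0, -24/5)
  seg 3: up by d9 = 41/3 → (0, 133/15)
  seg 4: down by d4 = 4 → (0, 73/15)
  seg 5: down by d2 = 20 → (0, -227/15)
  seg 6: down by d4 = 4 → (0, -287/15)
  seg 7: up by d9 = 41/3 → (0, -82/15)
  seg 8: right by d8 = 4/5 → (4/5, -82/15)
  seg 9: right by d1 = 17/3 → (97/15, -82/15)
  seg 10: right by d11 = -619/8 → (-8509/120, -82/15)

d6 = 79/2
d7 = 5/8
d8 = 4/5
d9 = 41/3
d10 = 68/3
d11 = -619/8
endpoint = (-8509/120, -82/15)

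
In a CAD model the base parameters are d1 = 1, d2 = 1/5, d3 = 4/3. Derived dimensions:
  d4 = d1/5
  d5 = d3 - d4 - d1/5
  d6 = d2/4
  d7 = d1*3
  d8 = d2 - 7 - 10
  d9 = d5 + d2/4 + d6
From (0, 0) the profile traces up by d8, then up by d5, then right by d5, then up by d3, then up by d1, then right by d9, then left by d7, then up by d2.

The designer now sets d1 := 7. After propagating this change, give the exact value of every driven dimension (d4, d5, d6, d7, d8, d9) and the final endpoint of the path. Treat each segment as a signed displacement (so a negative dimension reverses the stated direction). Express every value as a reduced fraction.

d4 = 7/5
d5 = -22/15
d6 = 1/20
d7 = 21
d8 = -84/5
d9 = -41/30
endpoint = (-143/6, -146/15)

Apply edit: d1 := 7
  d4 = d1/5 = 7/5
  d5 = d3 - d4 - d1/5 = -22/15
  d6 = d2/4 = 1/20
  d7 = d1*3 = 21
  d8 = d2 - 7 - 10 = -84/5
  d9 = d5 + d2/4 + d6 = -41/30
Walk from origin (0, 0):
  seg 1: up by d8 = -84/5 → (0, -84/5)
  seg 2: up by d5 = -22/15 → (0, -274/15)
  seg 3: right by d5 = -22/15 → (-22/15, -274/15)
  seg 4: up by d3 = 4/3 → (-22/15, -254/15)
  seg 5: up by d1 = 7 → (-22/15, -149/15)
  seg 6: right by d9 = -41/30 → (-17/6, -149/15)
  seg 7: left by d7 = 21 → (-143/6, -149/15)
  seg 8: up by d2 = 1/5 → (-143/6, -146/15)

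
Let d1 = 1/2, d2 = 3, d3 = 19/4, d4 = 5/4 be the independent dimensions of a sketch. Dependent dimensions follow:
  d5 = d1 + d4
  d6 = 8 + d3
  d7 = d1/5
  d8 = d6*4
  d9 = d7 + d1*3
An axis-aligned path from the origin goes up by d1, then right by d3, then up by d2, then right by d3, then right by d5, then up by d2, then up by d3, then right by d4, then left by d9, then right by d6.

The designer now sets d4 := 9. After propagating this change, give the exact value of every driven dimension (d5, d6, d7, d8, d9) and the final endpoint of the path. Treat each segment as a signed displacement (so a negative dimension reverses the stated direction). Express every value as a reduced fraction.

Apply edit: d4 := 9
  d5 = d1 + d4 = 19/2
  d6 = 8 + d3 = 51/4
  d7 = d1/5 = 1/10
  d8 = d6*4 = 51
  d9 = d7 + d1*3 = 8/5
Walk from origin (0, 0):
  seg 1: up by d1 = 1/2 → (0, 1/2)
  seg 2: right by d3 = 19/4 → (19/4, 1/2)
  seg 3: up by d2 = 3 → (19/4, 7/2)
  seg 4: right by d3 = 19/4 → (19/2, 7/2)
  seg 5: right by d5 = 19/2 → (19, 7/2)
  seg 6: up by d2 = 3 → (19, 13/2)
  seg 7: up by d3 = 19/4 → (19, 45/4)
  seg 8: right by d4 = 9 → (28, 45/4)
  seg 9: left by d9 = 8/5 → (132/5, 45/4)
  seg 10: right by d6 = 51/4 → (783/20, 45/4)

d5 = 19/2
d6 = 51/4
d7 = 1/10
d8 = 51
d9 = 8/5
endpoint = (783/20, 45/4)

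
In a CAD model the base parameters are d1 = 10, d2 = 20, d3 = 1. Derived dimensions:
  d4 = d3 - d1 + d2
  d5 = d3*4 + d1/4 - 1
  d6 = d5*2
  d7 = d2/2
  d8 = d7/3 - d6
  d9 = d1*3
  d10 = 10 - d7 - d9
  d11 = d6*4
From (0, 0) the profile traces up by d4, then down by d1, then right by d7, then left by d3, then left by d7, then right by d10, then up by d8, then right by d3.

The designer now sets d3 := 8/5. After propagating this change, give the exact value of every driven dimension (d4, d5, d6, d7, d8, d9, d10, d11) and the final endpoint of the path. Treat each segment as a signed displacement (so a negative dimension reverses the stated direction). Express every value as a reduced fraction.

Apply edit: d3 := 8/5
  d4 = d3 - d1 + d2 = 58/5
  d5 = d3*4 + d1/4 - 1 = 79/10
  d6 = d5*2 = 79/5
  d7 = d2/2 = 10
  d8 = d7/3 - d6 = -187/15
  d9 = d1*3 = 30
  d10 = 10 - d7 - d9 = -30
  d11 = d6*4 = 316/5
Walk from origin (0, 0):
  seg 1: up by d4 = 58/5 → (0, 58/5)
  seg 2: down by d1 = 10 → (0, 8/5)
  seg 3: right by d7 = 10 → (10, 8/5)
  seg 4: left by d3 = 8/5 → (42/5, 8/5)
  seg 5: left by d7 = 10 → (-8/5, 8/5)
  seg 6: right by d10 = -30 → (-158/5, 8/5)
  seg 7: up by d8 = -187/15 → (-158/5, -163/15)
  seg 8: right by d3 = 8/5 → (-30, -163/15)

d4 = 58/5
d5 = 79/10
d6 = 79/5
d7 = 10
d8 = -187/15
d9 = 30
d10 = -30
d11 = 316/5
endpoint = (-30, -163/15)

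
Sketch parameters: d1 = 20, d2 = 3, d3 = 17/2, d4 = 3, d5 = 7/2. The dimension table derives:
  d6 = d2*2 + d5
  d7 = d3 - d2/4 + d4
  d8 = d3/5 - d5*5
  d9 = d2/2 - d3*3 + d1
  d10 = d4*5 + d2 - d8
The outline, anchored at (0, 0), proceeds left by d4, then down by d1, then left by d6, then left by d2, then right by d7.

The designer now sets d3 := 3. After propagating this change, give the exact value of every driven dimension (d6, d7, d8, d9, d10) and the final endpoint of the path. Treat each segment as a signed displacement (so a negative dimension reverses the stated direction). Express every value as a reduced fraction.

Apply edit: d3 := 3
  d6 = d2*2 + d5 = 19/2
  d7 = d3 - d2/4 + d4 = 21/4
  d8 = d3/5 - d5*5 = -169/10
  d9 = d2/2 - d3*3 + d1 = 25/2
  d10 = d4*5 + d2 - d8 = 349/10
Walk from origin (0, 0):
  seg 1: left by d4 = 3 → (-3, 0)
  seg 2: down by d1 = 20 → (-3, -20)
  seg 3: left by d6 = 19/2 → (-25/2, -20)
  seg 4: left by d2 = 3 → (-31/2, -20)
  seg 5: right by d7 = 21/4 → (-41/4, -20)

d6 = 19/2
d7 = 21/4
d8 = -169/10
d9 = 25/2
d10 = 349/10
endpoint = (-41/4, -20)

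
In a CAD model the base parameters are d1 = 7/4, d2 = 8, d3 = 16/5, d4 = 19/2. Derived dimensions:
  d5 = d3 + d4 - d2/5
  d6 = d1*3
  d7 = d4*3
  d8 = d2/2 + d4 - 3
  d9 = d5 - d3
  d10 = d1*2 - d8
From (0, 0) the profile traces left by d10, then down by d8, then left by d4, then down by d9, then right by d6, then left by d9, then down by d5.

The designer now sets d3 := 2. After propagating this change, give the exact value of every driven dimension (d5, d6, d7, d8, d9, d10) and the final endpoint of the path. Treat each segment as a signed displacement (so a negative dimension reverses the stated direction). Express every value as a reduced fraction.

d5 = 99/10
d6 = 21/4
d7 = 57/2
d8 = 21/2
d9 = 79/10
d10 = -7
endpoint = (-103/20, -283/10)

Apply edit: d3 := 2
  d5 = d3 + d4 - d2/5 = 99/10
  d6 = d1*3 = 21/4
  d7 = d4*3 = 57/2
  d8 = d2/2 + d4 - 3 = 21/2
  d9 = d5 - d3 = 79/10
  d10 = d1*2 - d8 = -7
Walk from origin (0, 0):
  seg 1: left by d10 = -7 → (7, 0)
  seg 2: down by d8 = 21/2 → (7, -21/2)
  seg 3: left by d4 = 19/2 → (-5/2, -21/2)
  seg 4: down by d9 = 79/10 → (-5/2, -92/5)
  seg 5: right by d6 = 21/4 → (11/4, -92/5)
  seg 6: left by d9 = 79/10 → (-103/20, -92/5)
  seg 7: down by d5 = 99/10 → (-103/20, -283/10)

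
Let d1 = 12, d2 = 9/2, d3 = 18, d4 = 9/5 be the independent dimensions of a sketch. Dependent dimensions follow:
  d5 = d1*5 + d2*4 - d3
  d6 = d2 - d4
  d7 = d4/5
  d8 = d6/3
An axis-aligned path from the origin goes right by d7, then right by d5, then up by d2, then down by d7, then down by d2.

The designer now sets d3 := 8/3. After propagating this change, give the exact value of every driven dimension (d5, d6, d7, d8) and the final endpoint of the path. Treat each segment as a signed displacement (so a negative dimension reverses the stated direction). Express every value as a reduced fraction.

Apply edit: d3 := 8/3
  d5 = d1*5 + d2*4 - d3 = 226/3
  d6 = d2 - d4 = 27/10
  d7 = d4/5 = 9/25
  d8 = d6/3 = 9/10
Walk from origin (0, 0):
  seg 1: right by d7 = 9/25 → (9/25, 0)
  seg 2: right by d5 = 226/3 → (5677/75, 0)
  seg 3: up by d2 = 9/2 → (5677/75, 9/2)
  seg 4: down by d7 = 9/25 → (5677/75, 207/50)
  seg 5: down by d2 = 9/2 → (5677/75, -9/25)

d5 = 226/3
d6 = 27/10
d7 = 9/25
d8 = 9/10
endpoint = (5677/75, -9/25)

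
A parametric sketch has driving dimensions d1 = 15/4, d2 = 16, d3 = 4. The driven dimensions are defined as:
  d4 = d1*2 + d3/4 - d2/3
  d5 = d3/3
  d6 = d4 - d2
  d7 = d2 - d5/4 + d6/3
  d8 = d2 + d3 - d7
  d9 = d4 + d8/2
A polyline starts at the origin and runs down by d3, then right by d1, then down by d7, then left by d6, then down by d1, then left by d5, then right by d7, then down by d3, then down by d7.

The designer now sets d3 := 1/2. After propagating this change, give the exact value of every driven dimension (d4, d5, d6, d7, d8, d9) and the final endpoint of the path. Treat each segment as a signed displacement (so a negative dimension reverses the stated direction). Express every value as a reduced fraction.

d4 = 55/24
d5 = 1/6
d6 = -329/24
d7 = 205/18
d8 = 46/9
d9 = 349/72
endpoint = (2065/72, -991/36)

Apply edit: d3 := 1/2
  d4 = d1*2 + d3/4 - d2/3 = 55/24
  d5 = d3/3 = 1/6
  d6 = d4 - d2 = -329/24
  d7 = d2 - d5/4 + d6/3 = 205/18
  d8 = d2 + d3 - d7 = 46/9
  d9 = d4 + d8/2 = 349/72
Walk from origin (0, 0):
  seg 1: down by d3 = 1/2 → (0, -1/2)
  seg 2: right by d1 = 15/4 → (15/4, -1/2)
  seg 3: down by d7 = 205/18 → (15/4, -107/9)
  seg 4: left by d6 = -329/24 → (419/24, -107/9)
  seg 5: down by d1 = 15/4 → (419/24, -563/36)
  seg 6: left by d5 = 1/6 → (415/24, -563/36)
  seg 7: right by d7 = 205/18 → (2065/72, -563/36)
  seg 8: down by d3 = 1/2 → (2065/72, -581/36)
  seg 9: down by d7 = 205/18 → (2065/72, -991/36)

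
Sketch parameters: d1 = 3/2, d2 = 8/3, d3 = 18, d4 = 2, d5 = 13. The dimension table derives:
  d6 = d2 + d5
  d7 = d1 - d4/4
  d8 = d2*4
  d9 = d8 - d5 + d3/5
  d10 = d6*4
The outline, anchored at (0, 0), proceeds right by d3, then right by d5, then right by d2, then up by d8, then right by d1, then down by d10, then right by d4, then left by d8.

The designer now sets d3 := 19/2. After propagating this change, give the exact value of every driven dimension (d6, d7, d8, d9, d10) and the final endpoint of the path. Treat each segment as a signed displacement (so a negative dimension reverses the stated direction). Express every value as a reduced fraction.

d6 = 47/3
d7 = 1
d8 = 32/3
d9 = -13/30
d10 = 188/3
endpoint = (18, -52)

Apply edit: d3 := 19/2
  d6 = d2 + d5 = 47/3
  d7 = d1 - d4/4 = 1
  d8 = d2*4 = 32/3
  d9 = d8 - d5 + d3/5 = -13/30
  d10 = d6*4 = 188/3
Walk from origin (0, 0):
  seg 1: right by d3 = 19/2 → (19/2, 0)
  seg 2: right by d5 = 13 → (45/2, 0)
  seg 3: right by d2 = 8/3 → (151/6, 0)
  seg 4: up by d8 = 32/3 → (151/6, 32/3)
  seg 5: right by d1 = 3/2 → (80/3, 32/3)
  seg 6: down by d10 = 188/3 → (80/3, -52)
  seg 7: right by d4 = 2 → (86/3, -52)
  seg 8: left by d8 = 32/3 → (18, -52)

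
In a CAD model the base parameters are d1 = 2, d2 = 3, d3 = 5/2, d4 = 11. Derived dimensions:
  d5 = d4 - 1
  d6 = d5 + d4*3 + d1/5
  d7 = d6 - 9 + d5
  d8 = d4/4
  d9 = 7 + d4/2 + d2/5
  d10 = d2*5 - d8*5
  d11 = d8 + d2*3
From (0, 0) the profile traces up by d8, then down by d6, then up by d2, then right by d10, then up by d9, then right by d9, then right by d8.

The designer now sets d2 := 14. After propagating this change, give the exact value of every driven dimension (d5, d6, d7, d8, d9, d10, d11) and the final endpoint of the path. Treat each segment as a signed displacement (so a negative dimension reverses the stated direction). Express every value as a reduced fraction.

Apply edit: d2 := 14
  d5 = d4 - 1 = 10
  d6 = d5 + d4*3 + d1/5 = 217/5
  d7 = d6 - 9 + d5 = 222/5
  d8 = d4/4 = 11/4
  d9 = 7 + d4/2 + d2/5 = 153/10
  d10 = d2*5 - d8*5 = 225/4
  d11 = d8 + d2*3 = 179/4
Walk from origin (0, 0):
  seg 1: up by d8 = 11/4 → (0, 11/4)
  seg 2: down by d6 = 217/5 → (0, -813/20)
  seg 3: up by d2 = 14 → (0, -533/20)
  seg 4: right by d10 = 225/4 → (225/4, -533/20)
  seg 5: up by d9 = 153/10 → (225/4, -227/20)
  seg 6: right by d9 = 153/10 → (1431/20, -227/20)
  seg 7: right by d8 = 11/4 → (743/10, -227/20)

d5 = 10
d6 = 217/5
d7 = 222/5
d8 = 11/4
d9 = 153/10
d10 = 225/4
d11 = 179/4
endpoint = (743/10, -227/20)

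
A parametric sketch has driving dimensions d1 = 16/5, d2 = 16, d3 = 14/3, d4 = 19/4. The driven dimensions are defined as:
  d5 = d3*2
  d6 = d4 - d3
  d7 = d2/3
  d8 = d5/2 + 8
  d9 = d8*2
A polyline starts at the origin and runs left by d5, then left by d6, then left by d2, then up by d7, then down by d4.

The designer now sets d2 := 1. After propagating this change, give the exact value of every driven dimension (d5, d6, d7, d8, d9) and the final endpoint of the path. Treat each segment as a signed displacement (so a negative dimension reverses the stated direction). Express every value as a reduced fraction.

Apply edit: d2 := 1
  d5 = d3*2 = 28/3
  d6 = d4 - d3 = 1/12
  d7 = d2/3 = 1/3
  d8 = d5/2 + 8 = 38/3
  d9 = d8*2 = 76/3
Walk from origin (0, 0):
  seg 1: left by d5 = 28/3 → (-28/3, 0)
  seg 2: left by d6 = 1/12 → (-113/12, 0)
  seg 3: left by d2 = 1 → (-125/12, 0)
  seg 4: up by d7 = 1/3 → (-125/12, 1/3)
  seg 5: down by d4 = 19/4 → (-125/12, -53/12)

d5 = 28/3
d6 = 1/12
d7 = 1/3
d8 = 38/3
d9 = 76/3
endpoint = (-125/12, -53/12)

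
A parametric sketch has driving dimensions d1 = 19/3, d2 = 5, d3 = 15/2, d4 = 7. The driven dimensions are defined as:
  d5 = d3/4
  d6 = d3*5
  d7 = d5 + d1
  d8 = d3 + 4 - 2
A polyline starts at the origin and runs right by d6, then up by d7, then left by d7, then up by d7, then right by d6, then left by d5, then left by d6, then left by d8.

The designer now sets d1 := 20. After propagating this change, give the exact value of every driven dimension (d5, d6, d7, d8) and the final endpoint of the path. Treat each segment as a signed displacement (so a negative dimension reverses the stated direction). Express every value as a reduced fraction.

d5 = 15/8
d6 = 75/2
d7 = 175/8
d8 = 19/2
endpoint = (17/4, 175/4)

Apply edit: d1 := 20
  d5 = d3/4 = 15/8
  d6 = d3*5 = 75/2
  d7 = d5 + d1 = 175/8
  d8 = d3 + 4 - 2 = 19/2
Walk from origin (0, 0):
  seg 1: right by d6 = 75/2 → (75/2, 0)
  seg 2: up by d7 = 175/8 → (75/2, 175/8)
  seg 3: left by d7 = 175/8 → (125/8, 175/8)
  seg 4: up by d7 = 175/8 → (125/8, 175/4)
  seg 5: right by d6 = 75/2 → (425/8, 175/4)
  seg 6: left by d5 = 15/8 → (205/4, 175/4)
  seg 7: left by d6 = 75/2 → (55/4, 175/4)
  seg 8: left by d8 = 19/2 → (17/4, 175/4)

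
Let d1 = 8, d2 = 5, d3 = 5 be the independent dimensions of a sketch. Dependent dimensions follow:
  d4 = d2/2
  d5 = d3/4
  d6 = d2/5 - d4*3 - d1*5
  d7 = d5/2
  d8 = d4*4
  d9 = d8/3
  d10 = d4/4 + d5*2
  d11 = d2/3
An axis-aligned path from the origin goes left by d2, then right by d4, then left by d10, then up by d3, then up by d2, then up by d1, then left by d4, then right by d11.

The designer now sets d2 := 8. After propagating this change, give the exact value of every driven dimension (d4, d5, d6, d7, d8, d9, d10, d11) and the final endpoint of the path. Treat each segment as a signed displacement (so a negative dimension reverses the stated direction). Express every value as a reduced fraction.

d4 = 4
d5 = 5/4
d6 = -252/5
d7 = 5/8
d8 = 16
d9 = 16/3
d10 = 7/2
d11 = 8/3
endpoint = (-53/6, 21)

Apply edit: d2 := 8
  d4 = d2/2 = 4
  d5 = d3/4 = 5/4
  d6 = d2/5 - d4*3 - d1*5 = -252/5
  d7 = d5/2 = 5/8
  d8 = d4*4 = 16
  d9 = d8/3 = 16/3
  d10 = d4/4 + d5*2 = 7/2
  d11 = d2/3 = 8/3
Walk from origin (0, 0):
  seg 1: left by d2 = 8 → (-8, 0)
  seg 2: right by d4 = 4 → (-4, 0)
  seg 3: left by d10 = 7/2 → (-15/2, 0)
  seg 4: up by d3 = 5 → (-15/2, 5)
  seg 5: up by d2 = 8 → (-15/2, 13)
  seg 6: up by d1 = 8 → (-15/2, 21)
  seg 7: left by d4 = 4 → (-23/2, 21)
  seg 8: right by d11 = 8/3 → (-53/6, 21)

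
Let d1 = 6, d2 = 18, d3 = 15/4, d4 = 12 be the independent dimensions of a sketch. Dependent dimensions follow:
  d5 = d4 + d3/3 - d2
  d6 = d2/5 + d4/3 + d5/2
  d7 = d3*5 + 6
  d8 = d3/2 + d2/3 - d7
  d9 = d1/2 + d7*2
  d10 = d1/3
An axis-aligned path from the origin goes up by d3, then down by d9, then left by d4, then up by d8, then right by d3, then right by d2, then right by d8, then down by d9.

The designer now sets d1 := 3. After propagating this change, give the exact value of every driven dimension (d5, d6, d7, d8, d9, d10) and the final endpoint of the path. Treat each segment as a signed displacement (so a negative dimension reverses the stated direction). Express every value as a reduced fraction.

Apply edit: d1 := 3
  d5 = d4 + d3/3 - d2 = -19/4
  d6 = d2/5 + d4/3 + d5/2 = 209/40
  d7 = d3*5 + 6 = 99/4
  d8 = d3/2 + d2/3 - d7 = -135/8
  d9 = d1/2 + d7*2 = 51
  d10 = d1/3 = 1
Walk from origin (0, 0):
  seg 1: up by d3 = 15/4 → (0, 15/4)
  seg 2: down by d9 = 51 → (0, -189/4)
  seg 3: left by d4 = 12 → (-12, -189/4)
  seg 4: up by d8 = -135/8 → (-12, -513/8)
  seg 5: right by d3 = 15/4 → (-33/4, -513/8)
  seg 6: right by d2 = 18 → (39/4, -513/8)
  seg 7: right by d8 = -135/8 → (-57/8, -513/8)
  seg 8: down by d9 = 51 → (-57/8, -921/8)

d5 = -19/4
d6 = 209/40
d7 = 99/4
d8 = -135/8
d9 = 51
d10 = 1
endpoint = (-57/8, -921/8)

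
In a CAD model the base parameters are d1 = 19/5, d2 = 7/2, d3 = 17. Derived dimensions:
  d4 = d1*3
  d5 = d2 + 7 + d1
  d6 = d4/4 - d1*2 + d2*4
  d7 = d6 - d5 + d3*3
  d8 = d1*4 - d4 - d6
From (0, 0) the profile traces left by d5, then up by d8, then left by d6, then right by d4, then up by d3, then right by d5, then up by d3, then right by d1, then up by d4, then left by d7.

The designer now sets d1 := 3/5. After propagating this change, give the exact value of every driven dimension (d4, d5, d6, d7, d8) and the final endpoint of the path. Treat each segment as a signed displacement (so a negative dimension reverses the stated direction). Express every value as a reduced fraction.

Apply edit: d1 := 3/5
  d4 = d1*3 = 9/5
  d5 = d2 + 7 + d1 = 111/10
  d6 = d4/4 - d1*2 + d2*4 = 53/4
  d7 = d6 - d5 + d3*3 = 1063/20
  d8 = d1*4 - d4 - d6 = -253/20
Walk from origin (0, 0):
  seg 1: left by d5 = 111/10 → (-111/10, 0)
  seg 2: up by d8 = -253/20 → (-111/10, -253/20)
  seg 3: left by d6 = 53/4 → (-487/20, -253/20)
  seg 4: right by d4 = 9/5 → (-451/20, -253/20)
  seg 5: up by d3 = 17 → (-451/20, 87/20)
  seg 6: right by d5 = 111/10 → (-229/20, 87/20)
  seg 7: up by d3 = 17 → (-229/20, 427/20)
  seg 8: right by d1 = 3/5 → (-217/20, 427/20)
  seg 9: up by d4 = 9/5 → (-217/20, 463/20)
  seg 10: left by d7 = 1063/20 → (-64, 463/20)

d4 = 9/5
d5 = 111/10
d6 = 53/4
d7 = 1063/20
d8 = -253/20
endpoint = (-64, 463/20)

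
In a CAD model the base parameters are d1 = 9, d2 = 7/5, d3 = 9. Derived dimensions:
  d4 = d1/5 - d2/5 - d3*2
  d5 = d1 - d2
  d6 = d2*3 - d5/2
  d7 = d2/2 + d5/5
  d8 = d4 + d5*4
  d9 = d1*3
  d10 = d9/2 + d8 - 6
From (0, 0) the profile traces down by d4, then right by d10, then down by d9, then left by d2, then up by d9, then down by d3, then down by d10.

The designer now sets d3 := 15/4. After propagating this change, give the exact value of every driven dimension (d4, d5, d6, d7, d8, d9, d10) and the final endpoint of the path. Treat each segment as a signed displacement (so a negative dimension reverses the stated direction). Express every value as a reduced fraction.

Apply edit: d3 := 15/4
  d4 = d1/5 - d2/5 - d3*2 = -299/50
  d5 = d1 - d2 = 38/5
  d6 = d2*3 - d5/2 = 2/5
  d7 = d2/2 + d5/5 = 111/50
  d8 = d4 + d5*4 = 1221/50
  d9 = d1*3 = 27
  d10 = d9/2 + d8 - 6 = 798/25
Walk from origin (0, 0):
  seg 1: down by d4 = -299/50 → (0, 299/50)
  seg 2: right by d10 = 798/25 → (798/25, 299/50)
  seg 3: down by d9 = 27 → (798/25, -1051/50)
  seg 4: left by d2 = 7/5 → (763/25, -1051/50)
  seg 5: up by d9 = 27 → (763/25, 299/50)
  seg 6: down by d3 = 15/4 → (763/25, 223/100)
  seg 7: down by d10 = 798/25 → (763/25, -2969/100)

d4 = -299/50
d5 = 38/5
d6 = 2/5
d7 = 111/50
d8 = 1221/50
d9 = 27
d10 = 798/25
endpoint = (763/25, -2969/100)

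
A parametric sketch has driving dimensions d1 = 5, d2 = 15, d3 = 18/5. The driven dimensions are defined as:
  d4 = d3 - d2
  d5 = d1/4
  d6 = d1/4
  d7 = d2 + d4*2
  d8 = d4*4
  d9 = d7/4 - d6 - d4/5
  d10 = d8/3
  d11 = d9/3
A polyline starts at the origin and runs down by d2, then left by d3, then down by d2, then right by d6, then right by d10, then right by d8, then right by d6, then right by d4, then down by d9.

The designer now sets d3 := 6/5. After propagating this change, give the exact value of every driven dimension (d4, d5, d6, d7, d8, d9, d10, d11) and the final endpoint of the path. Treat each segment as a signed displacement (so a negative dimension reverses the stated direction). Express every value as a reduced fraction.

d4 = -69/5
d5 = 5/4
d6 = 5/4
d7 = -63/5
d8 = -276/5
d9 = -41/25
d10 = -92/5
d11 = -41/75
endpoint = (-861/10, -709/25)

Apply edit: d3 := 6/5
  d4 = d3 - d2 = -69/5
  d5 = d1/4 = 5/4
  d6 = d1/4 = 5/4
  d7 = d2 + d4*2 = -63/5
  d8 = d4*4 = -276/5
  d9 = d7/4 - d6 - d4/5 = -41/25
  d10 = d8/3 = -92/5
  d11 = d9/3 = -41/75
Walk from origin (0, 0):
  seg 1: down by d2 = 15 → (0, -15)
  seg 2: left by d3 = 6/5 → (-6/5, -15)
  seg 3: down by d2 = 15 → (-6/5, -30)
  seg 4: right by d6 = 5/4 → (1/20, -30)
  seg 5: right by d10 = -92/5 → (-367/20, -30)
  seg 6: right by d8 = -276/5 → (-1471/20, -30)
  seg 7: right by d6 = 5/4 → (-723/10, -30)
  seg 8: right by d4 = -69/5 → (-861/10, -30)
  seg 9: down by d9 = -41/25 → (-861/10, -709/25)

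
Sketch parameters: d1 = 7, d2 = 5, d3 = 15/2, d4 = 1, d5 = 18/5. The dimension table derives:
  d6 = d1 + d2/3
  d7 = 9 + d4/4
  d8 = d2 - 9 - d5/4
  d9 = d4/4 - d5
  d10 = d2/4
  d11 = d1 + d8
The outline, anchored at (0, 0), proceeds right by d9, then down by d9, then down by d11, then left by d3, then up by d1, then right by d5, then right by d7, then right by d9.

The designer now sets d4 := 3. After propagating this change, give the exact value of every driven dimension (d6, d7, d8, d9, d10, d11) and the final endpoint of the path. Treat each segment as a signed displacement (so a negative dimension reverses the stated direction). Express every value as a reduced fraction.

d6 = 26/3
d7 = 39/4
d8 = -49/10
d9 = -57/20
d10 = 5/4
d11 = 21/10
endpoint = (3/20, 31/4)

Apply edit: d4 := 3
  d6 = d1 + d2/3 = 26/3
  d7 = 9 + d4/4 = 39/4
  d8 = d2 - 9 - d5/4 = -49/10
  d9 = d4/4 - d5 = -57/20
  d10 = d2/4 = 5/4
  d11 = d1 + d8 = 21/10
Walk from origin (0, 0):
  seg 1: right by d9 = -57/20 → (-57/20, 0)
  seg 2: down by d9 = -57/20 → (-57/20, 57/20)
  seg 3: down by d11 = 21/10 → (-57/20, 3/4)
  seg 4: left by d3 = 15/2 → (-207/20, 3/4)
  seg 5: up by d1 = 7 → (-207/20, 31/4)
  seg 6: right by d5 = 18/5 → (-27/4, 31/4)
  seg 7: right by d7 = 39/4 → (3, 31/4)
  seg 8: right by d9 = -57/20 → (3/20, 31/4)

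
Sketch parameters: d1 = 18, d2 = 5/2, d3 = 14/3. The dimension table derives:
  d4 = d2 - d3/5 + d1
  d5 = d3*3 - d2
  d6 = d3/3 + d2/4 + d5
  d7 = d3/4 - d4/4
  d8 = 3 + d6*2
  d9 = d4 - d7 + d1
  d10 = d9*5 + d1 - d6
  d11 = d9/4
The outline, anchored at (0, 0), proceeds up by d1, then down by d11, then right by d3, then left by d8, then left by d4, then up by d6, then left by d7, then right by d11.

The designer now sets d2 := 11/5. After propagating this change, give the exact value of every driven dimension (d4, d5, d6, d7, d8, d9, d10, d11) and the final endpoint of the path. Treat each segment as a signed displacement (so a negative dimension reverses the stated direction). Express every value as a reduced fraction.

d4 = 289/15
d5 = 59/5
d6 = 2503/180
d7 = -73/20
d8 = 2773/90
d9 = 491/12
d10 = 18781/90
d11 = 491/48
endpoint = (-22703/720, 15607/720)

Apply edit: d2 := 11/5
  d4 = d2 - d3/5 + d1 = 289/15
  d5 = d3*3 - d2 = 59/5
  d6 = d3/3 + d2/4 + d5 = 2503/180
  d7 = d3/4 - d4/4 = -73/20
  d8 = 3 + d6*2 = 2773/90
  d9 = d4 - d7 + d1 = 491/12
  d10 = d9*5 + d1 - d6 = 18781/90
  d11 = d9/4 = 491/48
Walk from origin (0, 0):
  seg 1: up by d1 = 18 → (0, 18)
  seg 2: down by d11 = 491/48 → (0, 373/48)
  seg 3: right by d3 = 14/3 → (14/3, 373/48)
  seg 4: left by d8 = 2773/90 → (-2353/90, 373/48)
  seg 5: left by d4 = 289/15 → (-4087/90, 373/48)
  seg 6: up by d6 = 2503/180 → (-4087/90, 15607/720)
  seg 7: left by d7 = -73/20 → (-7517/180, 15607/720)
  seg 8: right by d11 = 491/48 → (-22703/720, 15607/720)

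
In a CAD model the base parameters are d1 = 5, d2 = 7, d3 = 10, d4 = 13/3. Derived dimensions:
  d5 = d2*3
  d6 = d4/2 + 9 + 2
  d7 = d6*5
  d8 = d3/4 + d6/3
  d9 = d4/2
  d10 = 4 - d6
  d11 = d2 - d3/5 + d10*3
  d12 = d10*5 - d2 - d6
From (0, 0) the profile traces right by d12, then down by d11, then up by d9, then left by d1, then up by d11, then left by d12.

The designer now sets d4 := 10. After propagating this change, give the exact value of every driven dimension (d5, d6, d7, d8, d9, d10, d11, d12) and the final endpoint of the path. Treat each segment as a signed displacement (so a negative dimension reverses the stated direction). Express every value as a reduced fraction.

d5 = 21
d6 = 16
d7 = 80
d8 = 47/6
d9 = 5
d10 = -12
d11 = -31
d12 = -83
endpoint = (-5, 5)

Apply edit: d4 := 10
  d5 = d2*3 = 21
  d6 = d4/2 + 9 + 2 = 16
  d7 = d6*5 = 80
  d8 = d3/4 + d6/3 = 47/6
  d9 = d4/2 = 5
  d10 = 4 - d6 = -12
  d11 = d2 - d3/5 + d10*3 = -31
  d12 = d10*5 - d2 - d6 = -83
Walk from origin (0, 0):
  seg 1: right by d12 = -83 → (-83, 0)
  seg 2: down by d11 = -31 → (-83, 31)
  seg 3: up by d9 = 5 → (-83, 36)
  seg 4: left by d1 = 5 → (-88, 36)
  seg 5: up by d11 = -31 → (-88, 5)
  seg 6: left by d12 = -83 → (-5, 5)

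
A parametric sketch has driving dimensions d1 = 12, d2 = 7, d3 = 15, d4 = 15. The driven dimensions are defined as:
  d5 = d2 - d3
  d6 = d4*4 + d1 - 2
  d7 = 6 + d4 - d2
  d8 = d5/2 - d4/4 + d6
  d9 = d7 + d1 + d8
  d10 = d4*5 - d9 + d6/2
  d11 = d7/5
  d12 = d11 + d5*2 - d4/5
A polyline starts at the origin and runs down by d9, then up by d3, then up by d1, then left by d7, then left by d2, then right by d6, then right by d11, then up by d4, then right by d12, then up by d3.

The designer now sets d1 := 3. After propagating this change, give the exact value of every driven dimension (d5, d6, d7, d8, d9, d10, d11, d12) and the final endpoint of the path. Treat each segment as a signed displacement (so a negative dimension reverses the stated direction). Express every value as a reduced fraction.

d5 = -8
d6 = 61
d7 = 14
d8 = 213/4
d9 = 281/4
d10 = 141/4
d11 = 14/5
d12 = -81/5
endpoint = (133/5, -89/4)

Apply edit: d1 := 3
  d5 = d2 - d3 = -8
  d6 = d4*4 + d1 - 2 = 61
  d7 = 6 + d4 - d2 = 14
  d8 = d5/2 - d4/4 + d6 = 213/4
  d9 = d7 + d1 + d8 = 281/4
  d10 = d4*5 - d9 + d6/2 = 141/4
  d11 = d7/5 = 14/5
  d12 = d11 + d5*2 - d4/5 = -81/5
Walk from origin (0, 0):
  seg 1: down by d9 = 281/4 → (0, -281/4)
  seg 2: up by d3 = 15 → (0, -221/4)
  seg 3: up by d1 = 3 → (0, -209/4)
  seg 4: left by d7 = 14 → (-14, -209/4)
  seg 5: left by d2 = 7 → (-21, -209/4)
  seg 6: right by d6 = 61 → (40, -209/4)
  seg 7: right by d11 = 14/5 → (214/5, -209/4)
  seg 8: up by d4 = 15 → (214/5, -149/4)
  seg 9: right by d12 = -81/5 → (133/5, -149/4)
  seg 10: up by d3 = 15 → (133/5, -89/4)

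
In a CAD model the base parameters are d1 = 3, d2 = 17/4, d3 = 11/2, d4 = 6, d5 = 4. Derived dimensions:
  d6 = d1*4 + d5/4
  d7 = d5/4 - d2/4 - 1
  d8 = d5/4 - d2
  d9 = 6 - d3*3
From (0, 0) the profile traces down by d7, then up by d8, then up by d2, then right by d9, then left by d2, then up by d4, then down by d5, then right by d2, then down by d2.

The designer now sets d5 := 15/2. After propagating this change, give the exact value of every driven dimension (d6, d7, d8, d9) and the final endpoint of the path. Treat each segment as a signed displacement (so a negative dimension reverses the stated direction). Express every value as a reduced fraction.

d6 = 111/8
d7 = -3/16
d8 = -19/8
d9 = -21/2
endpoint = (-21/2, -59/16)

Apply edit: d5 := 15/2
  d6 = d1*4 + d5/4 = 111/8
  d7 = d5/4 - d2/4 - 1 = -3/16
  d8 = d5/4 - d2 = -19/8
  d9 = 6 - d3*3 = -21/2
Walk from origin (0, 0):
  seg 1: down by d7 = -3/16 → (0, 3/16)
  seg 2: up by d8 = -19/8 → (0, -35/16)
  seg 3: up by d2 = 17/4 → (0, 33/16)
  seg 4: right by d9 = -21/2 → (-21/2, 33/16)
  seg 5: left by d2 = 17/4 → (-59/4, 33/16)
  seg 6: up by d4 = 6 → (-59/4, 129/16)
  seg 7: down by d5 = 15/2 → (-59/4, 9/16)
  seg 8: right by d2 = 17/4 → (-21/2, 9/16)
  seg 9: down by d2 = 17/4 → (-21/2, -59/16)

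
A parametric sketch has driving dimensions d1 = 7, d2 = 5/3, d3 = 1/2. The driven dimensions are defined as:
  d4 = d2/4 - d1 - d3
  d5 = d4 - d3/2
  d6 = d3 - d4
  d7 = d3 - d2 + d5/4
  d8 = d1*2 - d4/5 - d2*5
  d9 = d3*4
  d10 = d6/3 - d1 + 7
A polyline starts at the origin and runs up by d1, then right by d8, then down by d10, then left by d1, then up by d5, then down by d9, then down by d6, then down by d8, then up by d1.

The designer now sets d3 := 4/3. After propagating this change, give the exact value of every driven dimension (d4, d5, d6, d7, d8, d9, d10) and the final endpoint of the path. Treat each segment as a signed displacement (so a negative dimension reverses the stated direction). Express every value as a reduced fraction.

Apply edit: d3 := 4/3
  d4 = d2/4 - d1 - d3 = -95/12
  d5 = d4 - d3/2 = -103/12
  d6 = d3 - d4 = 37/4
  d7 = d3 - d2 + d5/4 = -119/48
  d8 = d1*2 - d4/5 - d2*5 = 29/4
  d9 = d3*4 = 16/3
  d10 = d6/3 - d1 + 7 = 37/12
Walk from origin (0, 0):
  seg 1: up by d1 = 7 → (0, 7)
  seg 2: right by d8 = 29/4 → (29/4, 7)
  seg 3: down by d10 = 37/12 → (29/4, 47/12)
  seg 4: left by d1 = 7 → (1/4, 47/12)
  seg 5: up by d5 = -103/12 → (1/4, -14/3)
  seg 6: down by d9 = 16/3 → (1/4, -10)
  seg 7: down by d6 = 37/4 → (1/4, -77/4)
  seg 8: down by d8 = 29/4 → (1/4, -53/2)
  seg 9: up by d1 = 7 → (1/4, -39/2)

d4 = -95/12
d5 = -103/12
d6 = 37/4
d7 = -119/48
d8 = 29/4
d9 = 16/3
d10 = 37/12
endpoint = (1/4, -39/2)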